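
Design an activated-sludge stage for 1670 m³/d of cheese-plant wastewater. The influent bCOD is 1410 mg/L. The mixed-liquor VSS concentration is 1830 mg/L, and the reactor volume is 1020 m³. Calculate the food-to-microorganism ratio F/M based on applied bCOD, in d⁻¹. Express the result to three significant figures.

F/M ≈ 1.26 d⁻¹

F/M = Q·S₀ / (V·X) = 1670 × 1410 / (1020 × 1830) = 1.261 g bCOD·(g VSS·d)⁻¹.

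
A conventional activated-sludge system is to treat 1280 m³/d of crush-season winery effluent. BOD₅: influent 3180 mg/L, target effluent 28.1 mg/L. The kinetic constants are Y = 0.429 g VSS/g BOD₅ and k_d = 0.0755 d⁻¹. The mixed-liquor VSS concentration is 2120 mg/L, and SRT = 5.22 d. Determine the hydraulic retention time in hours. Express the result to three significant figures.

From the SRT design equation V = Y Q (S₀−S) θ_c / [X (1 + k_d θ_c)] = 0.429 × 1280 × (3180 − 28.1) × 5.22 / [2120 × (1 + 0.0755 × 5.22)] = 9.03×10^6 / 2956 = 3057 m³.
HRT = V/Q = 3057 m³ / 1280 m³·d⁻¹ = 2.388 d × 24 = 57.32 h.

τ ≈ 57.3 h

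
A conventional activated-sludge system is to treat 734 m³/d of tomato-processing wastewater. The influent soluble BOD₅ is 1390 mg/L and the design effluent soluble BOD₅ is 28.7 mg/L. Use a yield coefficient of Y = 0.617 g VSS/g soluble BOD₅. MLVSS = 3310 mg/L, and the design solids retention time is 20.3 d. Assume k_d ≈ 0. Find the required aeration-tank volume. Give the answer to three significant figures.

V ≈ 3780 m³

With k_d = 0 the design equation reduces to V = Y Q (S₀−S) θ_c / X = 0.617 × 734 × (1390 − 28.7) × 20.3 / 3310 = 3781 m³.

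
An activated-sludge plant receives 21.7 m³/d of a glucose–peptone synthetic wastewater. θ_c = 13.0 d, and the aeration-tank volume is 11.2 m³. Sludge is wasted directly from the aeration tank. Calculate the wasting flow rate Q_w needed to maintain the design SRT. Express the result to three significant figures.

Wasting from the aeration tank: Q_w = V / θ_c = 11.20 / 13.0 = 0.8615 m³/d.

Q_w ≈ 0.862 m³/d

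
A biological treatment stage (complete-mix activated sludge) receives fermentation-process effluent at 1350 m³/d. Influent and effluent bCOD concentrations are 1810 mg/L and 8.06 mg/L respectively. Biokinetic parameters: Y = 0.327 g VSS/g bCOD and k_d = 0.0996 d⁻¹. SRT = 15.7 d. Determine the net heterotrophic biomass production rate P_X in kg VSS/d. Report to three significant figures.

P_X ≈ 310 kg VSS/d

Correct the yield for decay: Y_obs = Y/(1 + k_d θ_c) = 0.327 / (1 + 0.0996 × 15.7) = 0.327 / 2.564 = 0.1275.
Q·(S₀ − S) = 1350 × (1810 − 8.06) × 10⁻³ = 2433 kg/d removed.
Net biomass production P_X = Y_obs × Q·(S₀ − S) = 0.1275 × 2433 = 310.3 kg VSS/d.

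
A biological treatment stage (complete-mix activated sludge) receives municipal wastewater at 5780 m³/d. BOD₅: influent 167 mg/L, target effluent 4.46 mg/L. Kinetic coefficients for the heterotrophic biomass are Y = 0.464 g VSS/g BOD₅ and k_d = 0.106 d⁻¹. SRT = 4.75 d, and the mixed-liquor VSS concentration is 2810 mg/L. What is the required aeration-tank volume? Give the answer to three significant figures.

Rearranging the biomass balance for a CMAS with decay, V = Y·Q·ΔS·θ_c / [X·(1+k_d θ_c)] = 0.464 × 5780 × (167 − 4.46) × 4.75 / [2810 × (1 + 0.106 × 4.75)] = 2.07×10^6 / 4225 = 490.1 m³.

V ≈ 490 m³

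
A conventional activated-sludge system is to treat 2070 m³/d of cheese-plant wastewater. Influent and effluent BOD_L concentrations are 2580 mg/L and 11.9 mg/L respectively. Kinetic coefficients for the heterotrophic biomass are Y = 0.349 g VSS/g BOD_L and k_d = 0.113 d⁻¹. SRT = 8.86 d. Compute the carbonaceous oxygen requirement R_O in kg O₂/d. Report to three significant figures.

Observed yield with endogenous decay: Y_obs = Y / (1 + k_d·θ_c) = 0.349 / (1 + 0.113 × 8.86) = 0.349 / 2.001 = 0.1744 g VSS/g BOD_L.
Q·(S₀ − S) = 2070 × (2580 − 11.9) × 10⁻³ = 5316 kg/d removed.
Biomass synthesised: P_X = Y_obs × 5316 = 927.1 kg VSS/d.
Carbonaceous O₂ demand = substrate oxidised − cell-mass equivalent = 5316 − 1.42 × 927.1 = 4000 kg O₂/d.

R_O ≈ 4000 kg O₂/d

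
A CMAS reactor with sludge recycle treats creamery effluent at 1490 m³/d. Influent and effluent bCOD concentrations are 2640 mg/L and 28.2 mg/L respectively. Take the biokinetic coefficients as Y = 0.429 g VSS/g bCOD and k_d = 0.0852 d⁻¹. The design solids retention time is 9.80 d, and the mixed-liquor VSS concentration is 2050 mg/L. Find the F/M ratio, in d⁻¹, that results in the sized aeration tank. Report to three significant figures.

F/M ≈ 0.441 d⁻¹

From the SRT design equation V = Y Q (S₀−S) θ_c / [X (1 + k_d θ_c)] = 0.429 × 1490 × (2640 − 28.2) × 9.80 / [2050 × (1 + 0.0852 × 9.80)] = 1.64×10^7 / 3762 = 4349 m³.
Food-to-microorganism ratio F/M = Q S₀ / (V X) = 1490 × 2640 / (4349 × 2050) = 0.4412 d⁻¹.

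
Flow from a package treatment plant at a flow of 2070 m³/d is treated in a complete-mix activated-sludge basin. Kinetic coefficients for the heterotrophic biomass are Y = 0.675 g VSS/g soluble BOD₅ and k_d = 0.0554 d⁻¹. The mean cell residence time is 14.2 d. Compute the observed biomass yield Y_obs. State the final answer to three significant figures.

Y_obs ≈ 0.378 g VSS/g soluble BOD₅

The observed yield is Y_obs = Y/(1 + k_d·θ_c) = 0.675 / (1 + 0.0554 × 14.2) = 0.675 / 1.787 = 0.3778 g VSS per g soluble BOD₅ removed.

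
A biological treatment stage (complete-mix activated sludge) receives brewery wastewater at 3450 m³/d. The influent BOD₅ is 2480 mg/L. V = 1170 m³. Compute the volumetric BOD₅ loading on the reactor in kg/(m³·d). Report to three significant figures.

L_v ≈ 7.31 kg BOD₅/(m³·d)

Volumetric loading L_v = Q·S₀ / V = 3450 × 2480 g/m³ / 1170 m³ = 7313 g/(m³·d) = 7.313 kg BOD₅/(m³·d).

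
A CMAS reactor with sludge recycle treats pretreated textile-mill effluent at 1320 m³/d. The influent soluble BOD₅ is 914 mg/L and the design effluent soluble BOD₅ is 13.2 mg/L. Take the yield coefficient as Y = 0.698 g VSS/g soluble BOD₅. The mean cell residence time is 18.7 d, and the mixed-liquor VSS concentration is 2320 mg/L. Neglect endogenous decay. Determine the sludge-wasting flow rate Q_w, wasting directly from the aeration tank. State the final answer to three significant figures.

Q_w ≈ 358 m³/d

With k_d = 0 the design equation reduces to V = Y Q (S₀−S) θ_c / X = 0.698 × 1320 × (914 − 13.2) × 18.7 / 2320 = 6690 m³.
Wasting from the aeration tank: Q_w = V / θ_c = 6690 / 18.7 = 357.7 m³/d.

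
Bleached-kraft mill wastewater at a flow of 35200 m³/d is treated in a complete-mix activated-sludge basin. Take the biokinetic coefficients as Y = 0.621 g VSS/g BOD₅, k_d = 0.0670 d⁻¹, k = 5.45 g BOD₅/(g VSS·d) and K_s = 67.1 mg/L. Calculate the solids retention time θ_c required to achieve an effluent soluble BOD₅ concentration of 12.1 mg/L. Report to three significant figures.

θ_c ≈ 2.22 d

From 1/θ_c = Y·k·S/(K_s + S) − k_d: Y·k·S/(K_s+S) = 0.621 × 5.45 × 12.1 / (67.1 + 12.1) = 0.5171 d⁻¹.
1/θ_c = 0.5171 − 0.0670 = 0.4501 d⁻¹, so θ_c = 2.222 d.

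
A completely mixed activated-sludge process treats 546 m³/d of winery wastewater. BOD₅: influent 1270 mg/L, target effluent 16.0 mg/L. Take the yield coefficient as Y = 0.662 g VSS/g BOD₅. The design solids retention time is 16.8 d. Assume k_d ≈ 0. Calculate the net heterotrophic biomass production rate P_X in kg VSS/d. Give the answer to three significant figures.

P_X ≈ 453 kg VSS/d

No decay correction is needed, so Y_obs = Y = 0.662.
Substrate removed = Q·(S₀ − S) = 546 m³/d × (1270 − 16.0) g/m³ = 6.85×10^5 g/d = 684.7 kg/d.
Biomass produced: P_X = Y_obs·Q·ΔS = 0.6620 × 684.7 ≈ 453.3 kg VSS/d.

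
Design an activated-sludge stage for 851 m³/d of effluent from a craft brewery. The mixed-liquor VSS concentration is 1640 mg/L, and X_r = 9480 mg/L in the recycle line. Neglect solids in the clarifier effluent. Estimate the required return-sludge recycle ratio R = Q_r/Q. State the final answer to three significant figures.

R = Q_r/Q = X/(X_r − X) = 1640 / (9480 − 1640) = 0.2092.

R ≈ 0.209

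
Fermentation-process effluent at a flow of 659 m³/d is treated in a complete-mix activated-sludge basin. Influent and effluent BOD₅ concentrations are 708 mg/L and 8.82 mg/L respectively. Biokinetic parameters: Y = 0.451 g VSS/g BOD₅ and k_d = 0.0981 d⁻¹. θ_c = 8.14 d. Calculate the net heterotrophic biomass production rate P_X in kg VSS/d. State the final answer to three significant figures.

P_X ≈ 116 kg VSS/d

Observed yield with endogenous decay: Y_obs = Y / (1 + k_d·θ_c) = 0.451 / (1 + 0.0981 × 8.14) = 0.451 / 1.799 = 0.2508 g VSS/g BOD₅.
Q·(S₀ − S) = 659 × (708 − 8.82) × 10⁻³ = 460.8 kg/d removed.
P_X = Y_obs · Q(S₀ − S) = 0.2508 × 460.8 = 115.5 kg VSS/d.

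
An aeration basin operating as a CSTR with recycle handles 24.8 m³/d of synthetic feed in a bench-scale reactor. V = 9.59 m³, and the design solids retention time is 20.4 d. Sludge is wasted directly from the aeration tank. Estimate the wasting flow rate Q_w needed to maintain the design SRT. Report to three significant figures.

Q_w ≈ 0.470 m³/d

Wasting from the aeration tank: Q_w = V / θ_c = 9.590 / 20.4 = 0.4701 m³/d.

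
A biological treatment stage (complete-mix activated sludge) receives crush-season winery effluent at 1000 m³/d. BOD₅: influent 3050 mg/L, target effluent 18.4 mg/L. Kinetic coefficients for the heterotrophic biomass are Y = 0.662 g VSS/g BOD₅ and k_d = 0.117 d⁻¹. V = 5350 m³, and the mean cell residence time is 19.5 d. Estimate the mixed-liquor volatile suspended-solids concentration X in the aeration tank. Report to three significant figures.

X = Y·Q·ΔS·θ_c / [V·(1 + k_d θ_c)] = 0.662 × 1000 × (3050 − 18.4) × 19.5 / [5350 × (1 + 0.117 × 19.5)] = 2229 mg/L.

X ≈ 2230 mg/L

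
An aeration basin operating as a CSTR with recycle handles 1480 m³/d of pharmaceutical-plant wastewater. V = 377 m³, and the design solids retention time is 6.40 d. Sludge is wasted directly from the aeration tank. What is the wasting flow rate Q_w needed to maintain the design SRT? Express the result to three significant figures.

Q_w ≈ 58.9 m³/d

With mixed-liquor wasting, θ_c = V/Q_w, so Q_w = V/θ_c = 377.0/6.40 = 58.91 m³/d.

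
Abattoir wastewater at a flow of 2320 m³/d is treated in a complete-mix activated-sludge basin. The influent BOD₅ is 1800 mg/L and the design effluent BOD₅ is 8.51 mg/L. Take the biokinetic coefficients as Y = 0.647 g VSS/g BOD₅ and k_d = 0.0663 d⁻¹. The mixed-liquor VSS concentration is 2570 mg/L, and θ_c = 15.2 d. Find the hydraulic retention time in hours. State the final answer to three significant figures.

Steady-state biomass mass balance: V·X·(1 + k_d·θ_c) = Y·Q·(S₀ − S)·θ_c, so V = 0.647 × 2320 × (1800 − 8.51) × 15.2 / [2570 × (1 + 0.0663 × 15.2)] = 4.09×10^7 / 5160 = 7921 m³.
Hydraulic retention time τ = V/Q = 7921 / 2320 = 3.414 d = 81.95 h.

τ ≈ 81.9 h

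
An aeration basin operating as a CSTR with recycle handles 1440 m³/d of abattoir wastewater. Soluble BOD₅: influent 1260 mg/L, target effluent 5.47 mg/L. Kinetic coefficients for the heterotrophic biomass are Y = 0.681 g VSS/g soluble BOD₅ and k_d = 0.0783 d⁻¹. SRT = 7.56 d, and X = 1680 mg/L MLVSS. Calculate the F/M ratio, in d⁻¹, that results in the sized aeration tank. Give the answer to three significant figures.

F/M ≈ 0.311 d⁻¹

Rearranging the biomass balance for a CMAS with decay, V = Y·Q·ΔS·θ_c / [X·(1+k_d θ_c)] = 0.681 × 1440 × (1260 − 5.47) × 7.56 / [1680 × (1 + 0.0783 × 7.56)] = 9.3×10^6 / 2674 = 3478 m³.
Food-to-microorganism ratio F/M = Q S₀ / (V X) = 1440 × 1260 / (3478 × 1680) = 0.3106 d⁻¹.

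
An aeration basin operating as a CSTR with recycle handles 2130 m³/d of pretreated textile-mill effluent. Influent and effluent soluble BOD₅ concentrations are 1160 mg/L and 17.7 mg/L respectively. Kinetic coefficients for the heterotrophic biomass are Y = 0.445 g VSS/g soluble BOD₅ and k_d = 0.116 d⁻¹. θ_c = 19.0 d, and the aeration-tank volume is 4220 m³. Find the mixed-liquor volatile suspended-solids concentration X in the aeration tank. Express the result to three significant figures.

X = Y·Q·ΔS·θ_c / [V·(1 + k_d θ_c)] = 0.445 × 2130 × (1160 − 17.7) × 19.0 / [4220 × (1 + 0.116 × 19.0)] = 1521 mg/L.

X ≈ 1520 mg/L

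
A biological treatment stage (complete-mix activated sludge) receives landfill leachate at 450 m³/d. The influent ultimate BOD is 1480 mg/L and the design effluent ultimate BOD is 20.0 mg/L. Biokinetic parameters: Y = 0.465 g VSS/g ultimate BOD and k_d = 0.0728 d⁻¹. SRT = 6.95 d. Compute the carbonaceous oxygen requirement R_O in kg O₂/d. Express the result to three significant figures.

R_O ≈ 369 kg O₂/d

Y_obs = Y / (1 + k_d θ_c) = 0.465 / (1 + 0.0728 × 6.95) = 0.465 / 1.506 = 0.3088.
Substrate removed = Q·(S₀ − S) = 450 m³/d × (1480 − 20.0) g/m³ = 6.57×10^5 g/d = 657.0 kg/d.
Net sludge production P_X = 0.3088 × 657.0 = 202.9 kg VSS/d.
R_O = Q·(S₀ − S) − 1.42·P_X = 657.0 − 1.42 × 202.9 = 368.9 kg O₂/d.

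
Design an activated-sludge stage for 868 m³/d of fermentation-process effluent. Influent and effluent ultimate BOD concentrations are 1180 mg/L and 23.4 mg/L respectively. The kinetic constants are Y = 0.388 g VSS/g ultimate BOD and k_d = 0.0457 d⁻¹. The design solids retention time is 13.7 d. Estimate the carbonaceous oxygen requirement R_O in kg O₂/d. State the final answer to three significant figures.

R_O ≈ 664 kg O₂/d

The observed yield is Y_obs = Y/(1 + k_d·θ_c) = 0.388 / (1 + 0.0457 × 13.7) = 0.388 / 1.626 = 0.2386 g VSS per g ultimate BOD removed.
ΔS = 1180 − 23.4 = 1157 mg/L, so the substrate removal rate is 868 × 1157/1000 = 1004 kg ultimate BOD/d.
P_X = Y_obs·Q·(S₀ − S) = 0.2386 × 1004 = 239.5 kg VSS/d.
R_O = Q·(S₀ − S) − 1.42·P_X = 1004 − 1.42 × 239.5 = 663.8 kg O₂/d.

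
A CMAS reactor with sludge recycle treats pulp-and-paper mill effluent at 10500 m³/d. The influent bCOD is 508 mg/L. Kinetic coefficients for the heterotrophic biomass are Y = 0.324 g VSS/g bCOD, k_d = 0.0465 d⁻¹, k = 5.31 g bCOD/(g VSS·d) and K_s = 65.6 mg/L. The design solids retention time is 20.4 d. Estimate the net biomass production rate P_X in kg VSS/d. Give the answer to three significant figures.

P_X ≈ 880 kg VSS/d

Effluent substrate depends only on kinetics and SRT: S = K_s(1 + k_d θ_c) / [θ_c(Yk − k_d) − 1] = 65.6 × (1 + 0.0465 × 20.4) / [20.4 × (0.324 × 5.31 − 0.0465) − 1] = 127.8 / 33.15 = 3.856 mg/L.
The observed yield is Y_obs = Y/(1 + k_d·θ_c) = 0.324 / (1 + 0.0465 × 20.4) = 0.324 / 1.949 = 0.1663 g VSS per g bCOD removed.
ΔS = 508 − 3.86 = 504.1 mg/L, so the substrate removal rate is 10500 × 504.1/1000 = 5293 kg bCOD/d.
Net biomass production P_X = Y_obs × Q·(S₀ − S) = 0.1663 × 5293 = 880.2 kg VSS/d.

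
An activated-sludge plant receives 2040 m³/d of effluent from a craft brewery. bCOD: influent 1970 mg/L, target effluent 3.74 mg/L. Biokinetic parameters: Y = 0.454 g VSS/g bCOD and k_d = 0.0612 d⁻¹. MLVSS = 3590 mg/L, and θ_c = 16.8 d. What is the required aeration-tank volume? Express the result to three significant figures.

Steady-state biomass mass balance: V·X·(1 + k_d·θ_c) = Y·Q·(S₀ − S)·θ_c, so V = 0.454 × 2040 × (1970 − 3.74) × 16.8 / [3590 × (1 + 0.0612 × 16.8)] = 3.06×10^7 / 7281 = 4202 m³.

V ≈ 4200 m³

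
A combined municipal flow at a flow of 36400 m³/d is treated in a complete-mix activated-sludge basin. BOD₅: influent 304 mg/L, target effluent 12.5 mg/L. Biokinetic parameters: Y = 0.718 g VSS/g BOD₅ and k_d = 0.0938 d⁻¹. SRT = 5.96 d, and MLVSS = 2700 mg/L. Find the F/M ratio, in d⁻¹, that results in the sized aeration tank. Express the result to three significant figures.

F/M ≈ 0.380 d⁻¹

From the SRT design equation V = Y Q (S₀−S) θ_c / [X (1 + k_d θ_c)] = 0.718 × 36400 × (304 − 12.5) × 5.96 / [2700 × (1 + 0.0938 × 5.96)] = 4.54×10^7 / 4209 = 10787 m³.
Food-to-microorganism ratio F/M = Q S₀ / (V X) = 36400 × 304 / (10787 × 2700) = 0.3799 d⁻¹.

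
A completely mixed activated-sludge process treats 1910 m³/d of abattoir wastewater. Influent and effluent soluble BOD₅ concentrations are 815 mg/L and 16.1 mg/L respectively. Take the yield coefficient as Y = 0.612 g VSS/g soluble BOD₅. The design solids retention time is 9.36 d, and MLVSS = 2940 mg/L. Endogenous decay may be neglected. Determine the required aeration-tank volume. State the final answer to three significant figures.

V ≈ 2970 m³

With k_d = 0 the design equation reduces to V = Y Q (S₀−S) θ_c / X = 0.612 × 1910 × (815 − 16.1) × 9.36 / 2940 = 2973 m³.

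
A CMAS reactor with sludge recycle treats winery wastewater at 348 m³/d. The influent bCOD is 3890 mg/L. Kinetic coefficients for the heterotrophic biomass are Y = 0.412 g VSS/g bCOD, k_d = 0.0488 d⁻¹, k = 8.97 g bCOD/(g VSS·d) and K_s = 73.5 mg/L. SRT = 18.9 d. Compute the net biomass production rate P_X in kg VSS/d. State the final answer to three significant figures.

P_X ≈ 290 kg VSS/d

From the Monod/SRT balance for a CMAS, S = K_s·(1+k_d θ_c)/[θ_c·(Y k − k_d) − 1] = 73.5 × (1 + 0.0488 × 18.9) / [18.9 × (0.412 × 8.97 − 0.0488) − 1] = 141.3 / 67.93 = 2.080 mg/L.
Observed yield with endogenous decay: Y_obs = Y / (1 + k_d·θ_c) = 0.412 / (1 + 0.0488 × 18.9) = 0.412 / 1.922 = 0.2143 g VSS/g bCOD.
ΔS = 3890 − 2.08 = 3888 mg/L, so the substrate removal rate is 348 × 3888/1000 = 1353 kg bCOD/d.
So the net sludge growth is P_X = 0.2143 × 1353 = 290.0 kg VSS/d.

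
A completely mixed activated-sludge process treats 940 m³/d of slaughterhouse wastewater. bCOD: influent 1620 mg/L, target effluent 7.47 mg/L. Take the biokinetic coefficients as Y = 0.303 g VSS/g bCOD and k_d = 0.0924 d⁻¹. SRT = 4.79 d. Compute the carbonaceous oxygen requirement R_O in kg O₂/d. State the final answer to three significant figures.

Observed yield with endogenous decay: Y_obs = Y / (1 + k_d·θ_c) = 0.303 / (1 + 0.0924 × 4.79) = 0.303 / 1.443 = 0.2100 g VSS/g bCOD.
Mass of bCOD removed per day: Q(S₀ − S) = 940 × 1613 g/m³ = 1516 kg/d.
Biomass synthesised: P_X = Y_obs × 1516 = 318.4 kg VSS/d.
R_O = Q·(S₀ − S) − 1.42·P_X = 1516 − 1.42 × 318.4 = 1064 kg O₂/d.

R_O ≈ 1060 kg O₂/d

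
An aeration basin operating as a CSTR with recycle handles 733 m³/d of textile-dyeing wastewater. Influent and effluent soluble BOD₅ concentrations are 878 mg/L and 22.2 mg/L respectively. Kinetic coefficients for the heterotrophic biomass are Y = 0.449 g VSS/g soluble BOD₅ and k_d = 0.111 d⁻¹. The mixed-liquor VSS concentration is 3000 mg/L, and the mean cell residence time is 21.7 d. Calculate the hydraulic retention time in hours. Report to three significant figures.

Rearranging the biomass balance for a CMAS with decay, V = Y·Q·ΔS·θ_c / [X·(1+k_d θ_c)] = 0.449 × 733 × (878 − 22.2) × 21.7 / [3000 × (1 + 0.111 × 21.7)] = 6.11×10^6 / 10226 = 597.7 m³.
HRT = V/Q = 597.7 m³ / 733 m³·d⁻¹ = 0.8154 d × 24 = 19.57 h.

τ ≈ 19.6 h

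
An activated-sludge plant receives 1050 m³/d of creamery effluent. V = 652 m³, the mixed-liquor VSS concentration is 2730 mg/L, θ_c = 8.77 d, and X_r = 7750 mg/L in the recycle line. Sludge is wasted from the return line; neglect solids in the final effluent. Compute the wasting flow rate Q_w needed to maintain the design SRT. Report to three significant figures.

Q_w ≈ 26.2 m³/d

θ_c = V·X/(Q_w·X_r) when wasting from the recycle, so Q_w = V·X/(θ_c·X_r) = 652.0 × 2730 / (8.77 × 7750) = 26.19 m³/d.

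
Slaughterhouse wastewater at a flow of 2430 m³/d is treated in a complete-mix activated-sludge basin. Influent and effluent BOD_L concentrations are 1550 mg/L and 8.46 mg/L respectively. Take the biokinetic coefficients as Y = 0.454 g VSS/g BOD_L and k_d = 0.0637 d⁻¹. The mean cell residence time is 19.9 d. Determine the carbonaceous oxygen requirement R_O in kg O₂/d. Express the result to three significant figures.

The observed yield is Y_obs = Y/(1 + k_d·θ_c) = 0.454 / (1 + 0.0637 × 19.9) = 0.454 / 2.268 = 0.2002 g VSS per g BOD_L removed.
Mass of BOD_L removed per day: Q(S₀ − S) = 2430 × 1542 g/m³ = 3746 kg/d.
Biomass synthesised: P_X = Y_obs × 3746 = 750.0 kg VSS/d.
R_O = Q·(S₀ − S) − 1.42·P_X = 3746 − 1.42 × 750.0 = 2681 kg O₂/d.

R_O ≈ 2680 kg O₂/d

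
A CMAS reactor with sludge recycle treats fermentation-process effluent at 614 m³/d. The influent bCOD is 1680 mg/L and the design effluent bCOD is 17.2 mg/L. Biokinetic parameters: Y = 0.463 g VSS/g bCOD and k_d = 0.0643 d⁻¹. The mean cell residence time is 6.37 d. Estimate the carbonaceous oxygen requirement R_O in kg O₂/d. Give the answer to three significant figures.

R_O ≈ 545 kg O₂/d

Observed yield with endogenous decay: Y_obs = Y / (1 + k_d·θ_c) = 0.463 / (1 + 0.0643 × 6.37) = 0.463 / 1.410 = 0.3285 g VSS/g bCOD.
Q·(S₀ − S) = 614 × (1680 − 17.2) × 10⁻³ = 1021 kg/d removed.
Net sludge production P_X = 0.3285 × 1021 = 335.3 kg VSS/d.
R_O = Q·(S₀ − S) − 1.42·P_X = 1021 − 1.42 × 335.3 = 544.8 kg O₂/d.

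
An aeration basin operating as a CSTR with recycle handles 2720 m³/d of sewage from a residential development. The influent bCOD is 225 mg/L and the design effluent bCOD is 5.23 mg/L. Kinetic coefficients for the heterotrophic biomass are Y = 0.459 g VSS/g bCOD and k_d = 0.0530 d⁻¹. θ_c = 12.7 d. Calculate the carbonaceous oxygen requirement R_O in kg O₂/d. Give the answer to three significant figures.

Y_obs = Y / (1 + k_d θ_c) = 0.459 / (1 + 0.0530 × 12.7) = 0.459 / 1.673 = 0.2743.
Substrate removed = Q·(S₀ − S) = 2720 m³/d × (225 − 5.23) g/m³ = 5.98×10^5 g/d = 597.8 kg/d.
P_X = Y_obs·Q·(S₀ − S) = 0.2743 × 597.8 = 164.0 kg VSS/d.
R_O = Q·ΔS − 1.42 P_X = 597.8 − 232.9 = 364.9 kg O₂/d.

R_O ≈ 365 kg O₂/d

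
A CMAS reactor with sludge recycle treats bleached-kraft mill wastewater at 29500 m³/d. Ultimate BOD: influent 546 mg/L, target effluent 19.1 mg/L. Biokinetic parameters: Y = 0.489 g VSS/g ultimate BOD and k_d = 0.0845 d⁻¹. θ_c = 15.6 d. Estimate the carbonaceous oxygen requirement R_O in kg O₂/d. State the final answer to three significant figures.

Observed yield with endogenous decay: Y_obs = Y / (1 + k_d·θ_c) = 0.489 / (1 + 0.0845 × 15.6) = 0.489 / 2.318 = 0.2109 g VSS/g ultimate BOD.
Q·(S₀ − S) = 29500 × (546 − 19.1) × 10⁻³ = 15544 kg/d removed.
Net sludge production P_X = 0.2109 × 15544 = 3279 kg VSS/d.
Carbonaceous O₂ demand = substrate oxidised − cell-mass equivalent = 15544 − 1.42 × 3279 = 10888 kg O₂/d.

R_O ≈ 10900 kg O₂/d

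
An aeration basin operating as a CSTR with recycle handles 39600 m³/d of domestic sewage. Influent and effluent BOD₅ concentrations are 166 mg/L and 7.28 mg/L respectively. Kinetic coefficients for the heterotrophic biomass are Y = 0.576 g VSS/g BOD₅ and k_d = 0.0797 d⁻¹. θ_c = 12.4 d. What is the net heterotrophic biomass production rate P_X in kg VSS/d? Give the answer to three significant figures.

P_X ≈ 1820 kg VSS/d

Y_obs = Y / (1 + k_d θ_c) = 0.576 / (1 + 0.0797 × 12.4) = 0.576 / 1.988 = 0.2897.
Mass of BOD₅ removed per day: Q(S₀ − S) = 39600 × 158.7 g/m³ = 6285 kg/d.
Net biomass production P_X = Y_obs × Q·(S₀ − S) = 0.2897 × 6285 = 1821 kg VSS/d.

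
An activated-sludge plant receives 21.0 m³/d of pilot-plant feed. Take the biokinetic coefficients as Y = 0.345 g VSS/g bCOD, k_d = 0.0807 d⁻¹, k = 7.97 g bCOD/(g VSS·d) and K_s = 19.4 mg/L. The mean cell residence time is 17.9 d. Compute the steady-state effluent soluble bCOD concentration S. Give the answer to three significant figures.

S ≈ 1.01 mg/L

From the Monod/SRT balance for a CMAS, S = K_s·(1+k_d θ_c)/[θ_c·(Y k − k_d) − 1] = 19.4 × (1 + 0.0807 × 17.9) / [17.9 × (0.345 × 7.97 − 0.0807) − 1] = 47.42 / 46.77 = 1.014 mg/L.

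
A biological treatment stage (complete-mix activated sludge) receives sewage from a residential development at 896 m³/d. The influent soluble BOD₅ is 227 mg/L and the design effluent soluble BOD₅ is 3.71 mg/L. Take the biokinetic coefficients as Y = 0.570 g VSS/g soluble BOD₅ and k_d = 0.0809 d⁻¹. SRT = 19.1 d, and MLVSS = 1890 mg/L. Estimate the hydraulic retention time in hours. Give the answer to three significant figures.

Steady-state biomass mass balance: V·X·(1 + k_d·θ_c) = Y·Q·(S₀ − S)·θ_c, so V = 0.570 × 896 × (227 − 3.71) × 19.1 / [1890 × (1 + 0.0809 × 19.1)] = 2.18×10^6 / 4810 = 452.8 m³.
τ = V/Q = 452.8/896 = 0.5054 d, or 12.13 h.

τ ≈ 12.1 h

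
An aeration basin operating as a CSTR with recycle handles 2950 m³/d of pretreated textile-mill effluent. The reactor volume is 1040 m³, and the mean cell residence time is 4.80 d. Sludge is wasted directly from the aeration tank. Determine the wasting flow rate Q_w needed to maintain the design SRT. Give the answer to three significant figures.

For wasting at MLVSS concentration, Q_w = V/θ_c = 1040/4.80 = 216.7 m³/d.

Q_w ≈ 217 m³/d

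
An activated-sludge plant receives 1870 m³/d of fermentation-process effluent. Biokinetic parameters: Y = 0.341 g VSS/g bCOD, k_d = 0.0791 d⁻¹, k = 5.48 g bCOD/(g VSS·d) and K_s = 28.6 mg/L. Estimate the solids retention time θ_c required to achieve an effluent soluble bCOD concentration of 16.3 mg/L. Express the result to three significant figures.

θ_c ≈ 1.67 d

Specific growth rate at S = 16.3 mg/L: μ = YkS/(K_s+S) = 0.341·5.48·16.3/(28.6+16.3) = 0.6784 d⁻¹.
1/θ_c = 0.6784 − 0.0791 = 0.5993 d⁻¹, so θ_c = 1.669 d.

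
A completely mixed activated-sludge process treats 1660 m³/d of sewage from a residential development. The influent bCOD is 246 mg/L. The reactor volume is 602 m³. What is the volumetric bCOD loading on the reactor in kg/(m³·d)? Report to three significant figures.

L_v = Q S₀ / V = 1660 × 246 × 10⁻³ / 602.0 = 0.6783 kg/(m³·d).

L_v ≈ 0.678 kg bCOD/(m³·d)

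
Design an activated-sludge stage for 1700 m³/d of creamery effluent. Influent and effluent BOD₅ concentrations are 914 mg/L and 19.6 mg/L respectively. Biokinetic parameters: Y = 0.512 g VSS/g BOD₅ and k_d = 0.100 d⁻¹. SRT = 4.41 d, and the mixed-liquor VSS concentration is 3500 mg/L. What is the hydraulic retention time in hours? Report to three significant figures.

Rearranging the biomass balance for a CMAS with decay, V = Y·Q·ΔS·θ_c / [X·(1+k_d θ_c)] = 0.512 × 1700 × (914 − 19.6) × 4.41 / [3500 × (1 + 0.100 × 4.41)] = 3.43×10^6 / 5044 = 680.7 m³.
HRT = V/Q = 680.7 m³ / 1700 m³·d⁻¹ = 0.4004 d × 24 = 9.610 h.

τ ≈ 9.61 h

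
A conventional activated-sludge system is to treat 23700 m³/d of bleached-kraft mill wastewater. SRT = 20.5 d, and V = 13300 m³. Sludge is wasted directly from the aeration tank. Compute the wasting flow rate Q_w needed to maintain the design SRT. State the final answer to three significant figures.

With mixed-liquor wasting, θ_c = V/Q_w, so Q_w = V/θ_c = 13300/20.5 = 648.8 m³/d.

Q_w ≈ 649 m³/d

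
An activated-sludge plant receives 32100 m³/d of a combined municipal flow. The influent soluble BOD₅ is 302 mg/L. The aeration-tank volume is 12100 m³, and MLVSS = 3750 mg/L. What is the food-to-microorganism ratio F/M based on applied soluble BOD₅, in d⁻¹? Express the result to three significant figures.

Food-to-microorganism ratio F/M = Q S₀ / (V X) = 32100 × 302 / (12100 × 3750) = 0.2136 d⁻¹.

F/M ≈ 0.214 d⁻¹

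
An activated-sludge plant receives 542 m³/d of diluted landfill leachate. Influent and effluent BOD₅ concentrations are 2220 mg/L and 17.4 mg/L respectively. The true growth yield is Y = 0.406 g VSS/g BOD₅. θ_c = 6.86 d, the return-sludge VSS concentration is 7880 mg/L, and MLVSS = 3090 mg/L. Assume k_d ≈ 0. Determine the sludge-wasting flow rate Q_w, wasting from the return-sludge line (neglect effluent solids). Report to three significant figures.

Q_w ≈ 61.5 m³/d

With k_d = 0 the design equation reduces to V = Y Q (S₀−S) θ_c / X = 0.406 × 542 × (2220 − 17.4) × 6.86 / 3090 = 1076 m³.
Q_w = (V·X)/(θ_c X_r) = 1076 × 3090 / (6.86 × 7880) = 61.51 m³/d.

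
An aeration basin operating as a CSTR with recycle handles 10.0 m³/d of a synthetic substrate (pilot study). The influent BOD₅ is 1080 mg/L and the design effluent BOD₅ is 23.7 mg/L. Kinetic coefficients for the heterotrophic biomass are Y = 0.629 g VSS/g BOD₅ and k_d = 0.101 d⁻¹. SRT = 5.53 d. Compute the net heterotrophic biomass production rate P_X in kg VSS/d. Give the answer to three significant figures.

Y_obs = Y / (1 + k_d θ_c) = 0.629 / (1 + 0.101 × 5.53) = 0.629 / 1.559 = 0.4036.
Q·(S₀ − S) = 10.0 × (1080 − 23.7) × 10⁻³ = 10.56 kg/d removed.
So the net sludge growth is P_X = 0.4036 × 10.56 = 4.263 kg VSS/d.

P_X ≈ 4.26 kg VSS/d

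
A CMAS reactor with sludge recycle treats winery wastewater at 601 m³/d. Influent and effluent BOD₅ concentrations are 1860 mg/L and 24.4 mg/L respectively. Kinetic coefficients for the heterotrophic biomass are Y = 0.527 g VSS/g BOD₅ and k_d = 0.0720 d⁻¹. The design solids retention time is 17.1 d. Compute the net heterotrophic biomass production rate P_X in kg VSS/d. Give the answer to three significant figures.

P_X ≈ 261 kg VSS/d

Y_obs = Y / (1 + k_d θ_c) = 0.527 / (1 + 0.0720 × 17.1) = 0.527 / 2.231 = 0.2362.
ΔS = 1860 − 24.4 = 1836 mg/L, so the substrate removal rate is 601 × 1836/1000 = 1103 kg BOD₅/d.
Biomass produced: P_X = Y_obs·Q·ΔS = 0.2362 × 1103 ≈ 260.6 kg VSS/d.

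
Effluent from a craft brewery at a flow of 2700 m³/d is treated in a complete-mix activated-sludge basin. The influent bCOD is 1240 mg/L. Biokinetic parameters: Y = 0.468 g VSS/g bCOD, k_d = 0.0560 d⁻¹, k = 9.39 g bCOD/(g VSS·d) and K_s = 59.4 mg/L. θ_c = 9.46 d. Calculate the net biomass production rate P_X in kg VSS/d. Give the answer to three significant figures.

Effluent substrate depends only on kinetics and SRT: S = K_s(1 + k_d θ_c) / [θ_c(Yk − k_d) − 1] = 59.4 × (1 + 0.0560 × 9.46) / [9.46 × (0.468 × 9.39 − 0.0560) − 1] = 90.87 / 40.04 = 2.269 mg/L.
The observed yield is Y_obs = Y/(1 + k_d·θ_c) = 0.468 / (1 + 0.0560 × 9.46) = 0.468 / 1.530 = 0.3059 g VSS per g bCOD removed.
Substrate removed = Q·(S₀ − S) = 2700 m³/d × (1240 − 2.27) g/m³ = 3.34×10^6 g/d = 3342 kg/d.
Net biomass production P_X = Y_obs × Q·(S₀ − S) = 0.3059 × 3342 = 1022 kg VSS/d.

P_X ≈ 1020 kg VSS/d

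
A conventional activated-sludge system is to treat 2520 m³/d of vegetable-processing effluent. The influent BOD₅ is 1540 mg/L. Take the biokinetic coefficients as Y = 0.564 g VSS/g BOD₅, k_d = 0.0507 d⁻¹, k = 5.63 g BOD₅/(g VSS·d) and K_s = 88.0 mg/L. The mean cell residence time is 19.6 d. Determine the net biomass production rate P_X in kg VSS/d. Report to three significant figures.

P_X ≈ 1100 kg VSS/d

For a completely mixed reactor with recycle the Lawrence–McCarty relation gives S = K_s·(1 + k_d·θ_c) / [θ_c·(Y·k − k_d) − 1] = 88.0 × (1 + 0.0507 × 19.6) / [19.6 × (0.564 × 5.63 − 0.0507) − 1] = 175.4 / 60.24 = 2.912 mg/L.
Correct the yield for decay: Y_obs = Y/(1 + k_d θ_c) = 0.564 / (1 + 0.0507 × 19.6) = 0.564 / 1.994 = 0.2829.
ΔS = 1540 − 2.91 = 1537 mg/L, so the substrate removal rate is 2520 × 1537/1000 = 3873 kg BOD₅/d.
P_X = Y_obs · Q(S₀ − S) = 0.2829 × 3873 = 1096 kg VSS/d.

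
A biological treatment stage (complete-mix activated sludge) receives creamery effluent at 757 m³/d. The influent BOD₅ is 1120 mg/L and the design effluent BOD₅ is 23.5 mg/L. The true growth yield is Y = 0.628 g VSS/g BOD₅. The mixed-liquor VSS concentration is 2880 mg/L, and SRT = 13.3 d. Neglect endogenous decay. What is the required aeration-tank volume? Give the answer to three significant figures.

With k_d = 0 the design equation reduces to V = Y Q (S₀−S) θ_c / X = 0.628 × 757 × (1120 − 23.5) × 13.3 / 2880 = 2407 m³.

V ≈ 2410 m³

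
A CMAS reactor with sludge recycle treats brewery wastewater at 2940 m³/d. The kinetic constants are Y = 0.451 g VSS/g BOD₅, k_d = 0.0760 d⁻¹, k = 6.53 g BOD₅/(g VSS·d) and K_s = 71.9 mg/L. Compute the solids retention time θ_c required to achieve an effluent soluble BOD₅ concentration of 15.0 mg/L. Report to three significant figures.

At the target effluent, Y k S/(K_s+S) = 0.451×6.53×15.0/86.90 = 0.5083 d⁻¹.
Then 1/θ_c = μ − k_d = 0.5083 − 0.0760 = 0.4323 d⁻¹, giving θ_c = 2.313 d.

θ_c ≈ 2.31 d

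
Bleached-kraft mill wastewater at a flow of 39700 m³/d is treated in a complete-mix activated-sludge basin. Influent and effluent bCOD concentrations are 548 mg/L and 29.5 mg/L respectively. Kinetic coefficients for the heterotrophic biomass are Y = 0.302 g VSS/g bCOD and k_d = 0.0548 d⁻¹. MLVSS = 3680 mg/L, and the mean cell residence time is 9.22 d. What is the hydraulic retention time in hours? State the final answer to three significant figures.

τ ≈ 6.26 h

Rearranging the biomass balance for a CMAS with decay, V = Y·Q·ΔS·θ_c / [X·(1+k_d θ_c)] = 0.302 × 39700 × (548 − 29.5) × 9.22 / [3680 × (1 + 0.0548 × 9.22)] = 5.73×10^7 / 5539 = 10347 m³.
HRT = V/Q = 10347 m³ / 39700 m³·d⁻¹ = 0.2606 d × 24 = 6.255 h.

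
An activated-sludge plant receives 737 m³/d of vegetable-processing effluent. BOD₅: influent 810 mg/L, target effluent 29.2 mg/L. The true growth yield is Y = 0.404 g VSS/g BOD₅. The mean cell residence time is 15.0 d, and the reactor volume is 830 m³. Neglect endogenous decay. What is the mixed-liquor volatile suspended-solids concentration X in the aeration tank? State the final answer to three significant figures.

From V·X = Y·Q·(S₀ − S)·θ_c (decay neglected): X = 0.404 × 737 × (810 − 29.2) × 15.0 / 830 = 4201 mg/L.

X ≈ 4200 mg/L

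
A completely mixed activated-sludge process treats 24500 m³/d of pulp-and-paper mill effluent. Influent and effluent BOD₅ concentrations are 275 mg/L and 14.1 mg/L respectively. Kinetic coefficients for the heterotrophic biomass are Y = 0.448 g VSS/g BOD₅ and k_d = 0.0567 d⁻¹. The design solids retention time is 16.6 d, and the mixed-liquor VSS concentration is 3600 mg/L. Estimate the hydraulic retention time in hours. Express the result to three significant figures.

τ ≈ 6.66 h

Steady-state biomass mass balance: V·X·(1 + k_d·θ_c) = Y·Q·(S₀ − S)·θ_c, so V = 0.448 × 24500 × (275 − 14.1) × 16.6 / [3600 × (1 + 0.0567 × 16.6)] = 4.75×10^7 / 6988 = 6802 m³.
Hydraulic retention time τ = V/Q = 6802 / 24500 = 0.2776 d = 6.663 h.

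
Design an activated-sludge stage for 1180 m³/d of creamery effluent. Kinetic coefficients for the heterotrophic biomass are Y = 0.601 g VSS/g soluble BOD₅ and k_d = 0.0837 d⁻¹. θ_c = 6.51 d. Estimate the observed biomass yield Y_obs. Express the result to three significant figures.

The observed yield is Y_obs = Y/(1 + k_d·θ_c) = 0.601 / (1 + 0.0837 × 6.51) = 0.601 / 1.545 = 0.3890 g VSS per g soluble BOD₅ removed.

Y_obs ≈ 0.389 g VSS/g soluble BOD₅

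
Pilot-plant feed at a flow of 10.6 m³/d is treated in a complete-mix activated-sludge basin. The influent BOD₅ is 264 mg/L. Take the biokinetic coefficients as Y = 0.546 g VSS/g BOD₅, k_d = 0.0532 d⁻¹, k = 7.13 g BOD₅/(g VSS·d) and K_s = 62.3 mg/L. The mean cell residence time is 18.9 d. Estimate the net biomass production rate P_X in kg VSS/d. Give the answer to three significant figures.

Effluent substrate depends only on kinetics and SRT: S = K_s(1 + k_d θ_c) / [θ_c(Yk − k_d) − 1] = 62.3 × (1 + 0.0532 × 18.9) / [18.9 × (0.546 × 7.13 − 0.0532) − 1] = 124.9 / 71.57 = 1.746 mg/L.
Y_obs = Y / (1 + k_d θ_c) = 0.546 / (1 + 0.0532 × 18.9) = 0.546 / 2.005 = 0.2723.
Q·(S₀ − S) = 10.6 × (264 − 1.75) × 10⁻³ = 2.780 kg/d removed.
Biomass produced: P_X = Y_obs·Q·ΔS = 0.2723 × 2.780 ≈ 0.7568 kg VSS/d.

P_X ≈ 0.757 kg VSS/d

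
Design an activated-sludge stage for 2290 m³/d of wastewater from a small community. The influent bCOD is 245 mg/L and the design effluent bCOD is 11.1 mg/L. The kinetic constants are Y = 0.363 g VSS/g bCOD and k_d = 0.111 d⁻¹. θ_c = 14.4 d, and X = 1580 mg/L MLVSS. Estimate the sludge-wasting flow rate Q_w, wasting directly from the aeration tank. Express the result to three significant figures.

Q_w ≈ 47.4 m³/d

Steady-state biomass mass balance: V·X·(1 + k_d·θ_c) = Y·Q·(S₀ − S)·θ_c, so V = 0.363 × 2290 × (245 − 11.1) × 14.4 / [1580 × (1 + 0.111 × 14.4)] = 2.8×10^6 / 4105 = 682.0 m³.
For wasting at MLVSS concentration, Q_w = V/θ_c = 682.0/14.4 = 47.36 m³/d.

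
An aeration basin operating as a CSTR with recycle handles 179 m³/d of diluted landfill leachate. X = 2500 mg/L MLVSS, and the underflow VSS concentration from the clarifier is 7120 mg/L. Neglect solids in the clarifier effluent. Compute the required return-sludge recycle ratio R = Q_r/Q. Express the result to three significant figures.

R ≈ 0.541

Mass balance around the secondary clarifier (neglecting effluent solids): R = X / (X_r − X) = 2500 / (7120 − 2500) = 0.5411.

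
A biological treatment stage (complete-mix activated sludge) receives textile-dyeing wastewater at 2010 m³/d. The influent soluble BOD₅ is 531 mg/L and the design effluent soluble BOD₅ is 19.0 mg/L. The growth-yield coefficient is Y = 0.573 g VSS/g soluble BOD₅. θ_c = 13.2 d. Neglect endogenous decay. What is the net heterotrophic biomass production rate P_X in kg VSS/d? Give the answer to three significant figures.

P_X ≈ 590 kg VSS/d

No decay correction is needed, so Y_obs = Y = 0.573.
Mass of soluble BOD₅ removed per day: Q(S₀ − S) = 2010 × 512.0 g/m³ = 1029 kg/d.
Net biomass production P_X = Y_obs × Q·(S₀ − S) = 0.5730 × 1029 = 589.7 kg VSS/d.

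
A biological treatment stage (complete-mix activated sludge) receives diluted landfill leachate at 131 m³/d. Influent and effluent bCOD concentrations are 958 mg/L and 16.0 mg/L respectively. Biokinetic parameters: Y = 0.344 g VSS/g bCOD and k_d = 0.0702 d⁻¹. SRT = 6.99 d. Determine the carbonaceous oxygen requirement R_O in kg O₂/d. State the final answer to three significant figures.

Correct the yield for decay: Y_obs = Y/(1 + k_d θ_c) = 0.344 / (1 + 0.0702 × 6.99) = 0.344 / 1.491 = 0.2308.
Substrate removed = Q·(S₀ − S) = 131 m³/d × (958 − 16.0) g/m³ = 1.23×10^5 g/d = 123.4 kg/d.
Biomass synthesised: P_X = Y_obs × 123.4 = 28.48 kg VSS/d.
Carbonaceous O₂ demand = substrate oxidised − cell-mass equivalent = 123.4 − 1.42 × 28.48 = 82.96 kg O₂/d.

R_O ≈ 83.0 kg O₂/d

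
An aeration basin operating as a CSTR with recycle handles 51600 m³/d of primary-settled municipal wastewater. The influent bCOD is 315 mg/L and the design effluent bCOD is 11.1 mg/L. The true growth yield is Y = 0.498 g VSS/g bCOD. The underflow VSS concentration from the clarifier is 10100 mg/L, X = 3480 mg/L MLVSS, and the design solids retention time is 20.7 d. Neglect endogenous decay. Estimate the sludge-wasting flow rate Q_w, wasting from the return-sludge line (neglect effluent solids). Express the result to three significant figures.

V·X = Y·Q·ΔS·θ_c gives V = 0.498 × 51600 × (315 − 11.1) × 20.7 / 3480 = 46452 m³.
Wasting from the return line (neglecting effluent solids): Q_w = V·X / (θ_c·X_r) = 46452 × 3480 / (20.7 × 10100) = 773.2 m³/d.

Q_w ≈ 773 m³/d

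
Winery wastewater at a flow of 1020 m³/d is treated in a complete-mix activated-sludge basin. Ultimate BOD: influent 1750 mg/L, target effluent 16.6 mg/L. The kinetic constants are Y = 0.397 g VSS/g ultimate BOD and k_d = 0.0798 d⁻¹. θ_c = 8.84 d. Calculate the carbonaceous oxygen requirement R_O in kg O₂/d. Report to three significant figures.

Observed yield with endogenous decay: Y_obs = Y / (1 + k_d·θ_c) = 0.397 / (1 + 0.0798 × 8.84) = 0.397 / 1.705 = 0.2328 g VSS/g ultimate BOD.
Q·(S₀ − S) = 1020 × (1750 − 16.6) × 10⁻³ = 1768 kg/d removed.
P_X = Y_obs·Q·(S₀ − S) = 0.2328 × 1768 = 411.6 kg VSS/d.
R_O = Q·ΔS − 1.42 P_X = 1768 − 584.4 = 1184 kg O₂/d.

R_O ≈ 1180 kg O₂/d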